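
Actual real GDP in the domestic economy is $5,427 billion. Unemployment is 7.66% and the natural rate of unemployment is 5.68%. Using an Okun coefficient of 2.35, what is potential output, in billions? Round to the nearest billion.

Unemployment gap = 7.66 - 5.68 = 1.98 points, so output gap = -2.35 × 1.98 = -4.653%.
Since Y = Y* × (1 + gap/100), Y* = 5427/0.95347 ≈ 5692 billion.

$5,692 billion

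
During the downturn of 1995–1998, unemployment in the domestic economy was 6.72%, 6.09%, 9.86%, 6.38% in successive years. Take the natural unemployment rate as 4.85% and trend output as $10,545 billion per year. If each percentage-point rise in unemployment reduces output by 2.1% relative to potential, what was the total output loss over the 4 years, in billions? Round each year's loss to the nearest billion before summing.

$2,137 billion

Year 1995: gap = -2.1 × (6.72 - 4.85) = -3.927%, loss ≈ 10545 × 3.927/100 ≈ 414.
Year 1996: gap = -2.1 × (6.09 - 4.85) = -2.604%, loss ≈ 10545 × 2.604/100 ≈ 275.
Year 1997: gap = -2.1 × (9.86 - 4.85) = -10.521%, loss ≈ 10545 × 10.521/100 ≈ 1109.
Year 1998: gap = -2.1 × (6.38 - 4.85) = -3.213%, loss ≈ 10545 × 3.213/100 ≈ 339.
Total lost output = 414 + 275 + 1109 + 339 = 2137 billion.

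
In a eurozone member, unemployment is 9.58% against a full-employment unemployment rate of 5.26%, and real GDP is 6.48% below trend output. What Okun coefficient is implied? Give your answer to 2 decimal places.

Okun's law: output gap = -β × (u - u*).
-6.48 = -β × (9.58 - 5.26) = -β × 4.32, so β = 6.48/4.32 = 1.50.

β ≈ 1.50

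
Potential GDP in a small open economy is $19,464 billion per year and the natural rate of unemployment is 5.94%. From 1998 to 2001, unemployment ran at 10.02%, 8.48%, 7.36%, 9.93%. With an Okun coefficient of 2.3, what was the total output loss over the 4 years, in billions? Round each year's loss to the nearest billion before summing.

$5,386 billion

Year 1998: gap = -2.3 × (10.02 - 5.94) = -9.384%, loss ≈ 19464 × 9.384/100 ≈ 1827.
Year 1999: gap = -2.3 × (8.48 - 5.94) = -5.842%, loss ≈ 19464 × 5.842/100 ≈ 1137.
Year 2000: gap = -2.3 × (7.36 - 5.94) = -3.266%, loss ≈ 19464 × 3.266/100 ≈ 636.
Year 2001: gap = -2.3 × (9.93 - 5.94) = -9.177%, loss ≈ 19464 × 9.177/100 ≈ 1786.
Total lost output = 1827 + 1137 + 636 + 1786 = 5386 billion.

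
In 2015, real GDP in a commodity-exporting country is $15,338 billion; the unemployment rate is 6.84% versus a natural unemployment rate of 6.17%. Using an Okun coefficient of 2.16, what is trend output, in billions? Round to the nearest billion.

Unemployment gap = 6.84 - 6.17 = 0.67 points, so output gap = -2.16 × 0.67 = -1.4472%.
Since Y = Y* × (1 + gap/100), Y* = 15338/0.985528 ≈ 15563 billion.

$15,563 billion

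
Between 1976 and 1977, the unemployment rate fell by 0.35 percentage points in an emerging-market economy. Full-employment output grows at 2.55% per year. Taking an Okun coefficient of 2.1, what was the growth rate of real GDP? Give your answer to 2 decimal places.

3.29%

Growth-rate Okun's law: g_Y = g_Y* - β × Δu.
g_Y = 2.55 - 2.1 × (-0.35) = 2.55 + 0.735 = 3.285%, i.e. 3.29% to 2 d.p.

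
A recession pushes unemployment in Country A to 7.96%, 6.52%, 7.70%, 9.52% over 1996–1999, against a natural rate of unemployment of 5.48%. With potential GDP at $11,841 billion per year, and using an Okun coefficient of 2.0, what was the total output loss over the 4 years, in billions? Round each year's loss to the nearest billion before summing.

$2,316 billion

Year 1996: gap = -2.0 × (7.96 - 5.48) = -4.96%, loss ≈ 11841 × 4.96/100 ≈ 587.
Year 1997: gap = -2.0 × (6.52 - 5.48) = -2.08%, loss ≈ 11841 × 2.08/100 ≈ 246.
Year 1998: gap = -2.0 × (7.7 - 5.48) = -4.44%, loss ≈ 11841 × 4.44/100 ≈ 526.
Year 1999: gap = -2.0 × (9.52 - 5.48) = -8.08%, loss ≈ 11841 × 8.08/100 ≈ 957.
Total lost output = 587 + 246 + 526 + 957 = 2316 billion.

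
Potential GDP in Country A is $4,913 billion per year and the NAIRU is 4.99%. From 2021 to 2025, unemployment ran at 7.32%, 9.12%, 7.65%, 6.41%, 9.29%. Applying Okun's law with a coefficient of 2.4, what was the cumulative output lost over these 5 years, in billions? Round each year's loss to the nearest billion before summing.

$1,750 billion

Year 2021: gap = -2.4 × (7.32 - 4.99) = -5.592%, loss ≈ 4913 × 5.592/100 ≈ 275.
Year 2022: gap = -2.4 × (9.12 - 4.99) = -9.912%, loss ≈ 4913 × 9.912/100 ≈ 487.
Year 2023: gap = -2.4 × (7.65 - 4.99) = -6.384%, loss ≈ 4913 × 6.384/100 ≈ 314.
Year 2024: gap = -2.4 × (6.41 - 4.99) = -3.408%, loss ≈ 4913 × 3.408/100 ≈ 167.
Year 2025: gap = -2.4 × (9.29 - 4.99) = -10.32%, loss ≈ 4913 × 10.32/100 ≈ 507.
Total lost output = 275 + 487 + 314 + 167 + 507 = 1750 billion.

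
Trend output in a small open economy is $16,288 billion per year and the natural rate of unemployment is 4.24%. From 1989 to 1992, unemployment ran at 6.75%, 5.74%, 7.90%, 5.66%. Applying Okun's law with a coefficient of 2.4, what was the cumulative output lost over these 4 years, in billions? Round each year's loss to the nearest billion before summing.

$3,553 billion

Year 1989: gap = -2.4 × (6.75 - 4.24) = -6.024%, loss ≈ 16288 × 6.024/100 ≈ 981.
Year 1990: gap = -2.4 × (5.74 - 4.24) = -3.6%, loss ≈ 16288 × 3.6/100 ≈ 586.
Year 1991: gap = -2.4 × (7.9 - 4.24) = -8.784%, loss ≈ 16288 × 8.784/100 ≈ 1431.
Year 1992: gap = -2.4 × (5.66 - 4.24) = -3.408%, loss ≈ 16288 × 3.408/100 ≈ 555.
Total lost output = 981 + 586 + 1431 + 555 = 3553 billion.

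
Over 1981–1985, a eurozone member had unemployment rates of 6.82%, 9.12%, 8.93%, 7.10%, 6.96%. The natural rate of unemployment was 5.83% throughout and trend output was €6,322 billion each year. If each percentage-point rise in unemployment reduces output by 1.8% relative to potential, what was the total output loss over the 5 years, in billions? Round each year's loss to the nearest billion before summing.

€1,114 billion

Year 1981: gap = -1.8 × (6.82 - 5.83) = -1.782%, loss ≈ 6322 × 1.782/100 ≈ 113.
Year 1982: gap = -1.8 × (9.12 - 5.83) = -5.922%, loss ≈ 6322 × 5.922/100 ≈ 374.
Year 1983: gap = -1.8 × (8.93 - 5.83) = -5.58%, loss ≈ 6322 × 5.58/100 ≈ 353.
Year 1984: gap = -1.8 × (7.1 - 5.83) = -2.286%, loss ≈ 6322 × 2.286/100 ≈ 145.
Year 1985: gap = -1.8 × (6.96 - 5.83) = -2.034%, loss ≈ 6322 × 2.034/100 ≈ 129.
Total lost output = 113 + 374 + 353 + 145 + 129 = 1114 billion.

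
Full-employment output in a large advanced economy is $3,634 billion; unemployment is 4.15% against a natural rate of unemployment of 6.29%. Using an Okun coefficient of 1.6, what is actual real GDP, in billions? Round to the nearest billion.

Unemployment gap = 4.15 - 6.29 = -2.14 points, so the output gap is -1.6 × (-2.14) = 3.424%.
Actual GDP = 3634 × (1 + 3.424/100) = 3634 × 1.03424 ≈ 3758 billion.

$3,758 billion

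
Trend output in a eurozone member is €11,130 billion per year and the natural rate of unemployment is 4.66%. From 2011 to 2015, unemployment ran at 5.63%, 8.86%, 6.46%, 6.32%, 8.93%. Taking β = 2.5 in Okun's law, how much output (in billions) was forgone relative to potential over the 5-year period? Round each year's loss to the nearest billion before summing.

€3,590 billion

Year 2011: gap = -2.5 × (5.63 - 4.66) = -2.425%, loss ≈ 11130 × 2.425/100 ≈ 270.
Year 2012: gap = -2.5 × (8.86 - 4.66) = -10.5%, loss ≈ 11130 × 10.5/100 ≈ 1169.
Year 2013: gap = -2.5 × (6.46 - 4.66) = -4.5%, loss ≈ 11130 × 4.5/100 ≈ 501.
Year 2014: gap = -2.5 × (6.32 - 4.66) = -4.15%, loss ≈ 11130 × 4.15/100 ≈ 462.
Year 2015: gap = -2.5 × (8.93 - 4.66) = -10.675%, loss ≈ 11130 × 10.675/100 ≈ 1188.
Total lost output = 270 + 1169 + 501 + 462 + 1188 = 3590 billion.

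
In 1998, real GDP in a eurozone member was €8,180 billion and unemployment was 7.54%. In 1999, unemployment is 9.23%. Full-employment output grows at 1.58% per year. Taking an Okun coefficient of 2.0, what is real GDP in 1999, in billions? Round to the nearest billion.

Δu = 9.23 - 7.54 = 1.69 points.
Okun's law (growth form): g_Y = g_Y* - β × Δu = 1.58 - 2.0 × (1.69) = 1.58 - 3.38 = -1.8%.
Real GDP in the next year = 8180 × (1 - 1.8/100) = 8180 × 0.982 ≈ 8033 billion.

€8,033 billion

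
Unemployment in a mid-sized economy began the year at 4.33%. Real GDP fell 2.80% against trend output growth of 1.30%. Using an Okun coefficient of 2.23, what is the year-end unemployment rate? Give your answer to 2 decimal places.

Growth-rate Okun's law: g_Y = g_Y* - β × Δu, so Δu = (g_Y* - g_Y)/β.
Δu = (1.3 + 2.8)/2.23 = 4.1/2.23 = 1.84 percentage points.
Year-end unemployment = 4.33 + 1.84 = 6.17%.

6.17%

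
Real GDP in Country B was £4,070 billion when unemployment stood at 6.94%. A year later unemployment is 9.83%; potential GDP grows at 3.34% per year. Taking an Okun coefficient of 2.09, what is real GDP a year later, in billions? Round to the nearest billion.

£3,960 billion

Δu = 9.83 - 6.94 = 2.89 points.
Okun's law (growth form): g_Y = g_Y* - β × Δu = 3.34 - 2.09 × (2.89) = 3.34 - 6.0401 = -2.7001%.
Real GDP in the next year = 4070 × (1 - 2.7001/100) = 4070 × 0.972999 ≈ 3960 billion.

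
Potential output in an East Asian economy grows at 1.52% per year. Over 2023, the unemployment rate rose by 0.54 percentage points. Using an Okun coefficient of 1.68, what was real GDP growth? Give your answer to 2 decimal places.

Growth-rate Okun's law: g_Y = g_Y* - β × Δu.
g_Y = 1.52 - 1.68 × (0.54) = 1.52 - 0.9072 = 0.6128%, i.e. 0.61% to 2 d.p.

0.61%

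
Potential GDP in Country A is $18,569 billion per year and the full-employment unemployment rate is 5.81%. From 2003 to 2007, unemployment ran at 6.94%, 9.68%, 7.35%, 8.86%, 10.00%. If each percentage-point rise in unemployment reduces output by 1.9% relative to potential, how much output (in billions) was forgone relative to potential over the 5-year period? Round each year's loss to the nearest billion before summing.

$4,861 billion

Year 2003: gap = -1.9 × (6.94 - 5.81) = -2.147%, loss ≈ 18569 × 2.147/100 ≈ 399.
Year 2004: gap = -1.9 × (9.68 - 5.81) = -7.353%, loss ≈ 18569 × 7.353/100 ≈ 1365.
Year 2005: gap = -1.9 × (7.35 - 5.81) = -2.926%, loss ≈ 18569 × 2.926/100 ≈ 543.
Year 2006: gap = -1.9 × (8.86 - 5.81) = -5.795%, loss ≈ 18569 × 5.795/100 ≈ 1076.
Year 2007: gap = -1.9 × (10 - 5.81) = -7.961%, loss ≈ 18569 × 7.961/100 ≈ 1478.
Total lost output = 399 + 1365 + 543 + 1076 + 1478 = 4861 billion.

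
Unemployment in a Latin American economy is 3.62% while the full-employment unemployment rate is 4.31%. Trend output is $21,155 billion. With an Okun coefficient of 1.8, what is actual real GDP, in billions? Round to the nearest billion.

Unemployment gap = 3.62 - 4.31 = -0.69 points, so the output gap is -1.8 × (-0.69) = 1.242%.
Actual GDP = 21155 × (1 + 1.242/100) = 21155 × 1.01242 ≈ 21418 billion.

$21,418 billion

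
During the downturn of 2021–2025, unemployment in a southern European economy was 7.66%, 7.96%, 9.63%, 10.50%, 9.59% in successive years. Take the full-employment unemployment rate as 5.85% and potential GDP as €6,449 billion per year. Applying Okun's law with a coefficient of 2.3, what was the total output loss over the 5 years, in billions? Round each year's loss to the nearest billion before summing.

Year 2021: gap = -2.3 × (7.66 - 5.85) = -4.163%, loss ≈ 6449 × 4.163/100 ≈ 268.
Year 2022: gap = -2.3 × (7.96 - 5.85) = -4.853%, loss ≈ 6449 × 4.853/100 ≈ 313.
Year 2023: gap = -2.3 × (9.63 - 5.85) = -8.694%, loss ≈ 6449 × 8.694/100 ≈ 561.
Year 2024: gap = -2.3 × (10.5 - 5.85) = -10.695%, loss ≈ 6449 × 10.695/100 ≈ 690.
Year 2025: gap = -2.3 × (9.59 - 5.85) = -8.602%, loss ≈ 6449 × 8.602/100 ≈ 555.
Total lost output = 268 + 313 + 561 + 690 + 555 = 2387 billion.

€2,387 billion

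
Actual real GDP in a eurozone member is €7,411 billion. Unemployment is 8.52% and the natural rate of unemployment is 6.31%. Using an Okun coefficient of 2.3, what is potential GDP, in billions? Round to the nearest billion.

€7,808 billion

Unemployment gap = 8.52 - 6.31 = 2.21 points, so output gap = -2.3 × 2.21 = -5.083%.
Since Y = Y* × (1 + gap/100), Y* = 7411/0.94917 ≈ 7808 billion.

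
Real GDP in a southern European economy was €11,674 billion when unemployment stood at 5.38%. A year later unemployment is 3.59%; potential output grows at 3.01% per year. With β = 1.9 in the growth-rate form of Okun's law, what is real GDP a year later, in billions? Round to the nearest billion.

Δu = 3.59 - 5.38 = -1.79 points.
Okun's law (growth form): g_Y = g_Y* - β × Δu = 3.01 - 1.9 × (-1.79) = 3.01 + 3.401 = 6.411%.
Real GDP in the next year = 11674 × (1 + 6.411/100) = 11674 × 1.06411 ≈ 12422 billion.

€12,422 billion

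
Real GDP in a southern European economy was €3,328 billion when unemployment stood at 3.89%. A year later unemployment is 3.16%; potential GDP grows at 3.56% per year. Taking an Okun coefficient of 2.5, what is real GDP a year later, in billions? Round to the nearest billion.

Δu = 3.16 - 3.89 = -0.73 points.
Okun's law (growth form): g_Y = g_Y* - β × Δu = 3.56 - 2.5 × (-0.73) = 3.56 + 1.825 = 5.385%.
Real GDP in the next year = 3328 × (1 + 5.385/100) = 3328 × 1.05385 ≈ 3507 billion.

€3,507 billion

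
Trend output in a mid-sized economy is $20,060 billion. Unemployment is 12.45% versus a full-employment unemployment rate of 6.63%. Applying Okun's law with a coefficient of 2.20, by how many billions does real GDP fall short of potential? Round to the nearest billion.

$2,568 billion

Output gap = -2.20 × (12.45 - 6.63) = -2.2 × 5.82 = -12.804%.
Actual GDP ≈ 20060 × 0.87196 ≈ 17492 billion, so the shortfall is 20060 - 17492 = 2568 billion.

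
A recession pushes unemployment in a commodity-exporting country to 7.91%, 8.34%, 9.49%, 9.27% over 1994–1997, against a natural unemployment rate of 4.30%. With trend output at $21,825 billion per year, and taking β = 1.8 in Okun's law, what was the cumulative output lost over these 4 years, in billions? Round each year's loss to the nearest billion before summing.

$6,996 billion

Year 1994: gap = -1.8 × (7.91 - 4.3) = -6.498%, loss ≈ 21825 × 6.498/100 ≈ 1418.
Year 1995: gap = -1.8 × (8.34 - 4.3) = -7.272%, loss ≈ 21825 × 7.272/100 ≈ 1587.
Year 1996: gap = -1.8 × (9.49 - 4.3) = -9.342%, loss ≈ 21825 × 9.342/100 ≈ 2039.
Year 1997: gap = -1.8 × (9.27 - 4.3) = -8.946%, loss ≈ 21825 × 8.946/100 ≈ 1952.
Total lost output = 1418 + 1587 + 2039 + 1952 = 6996 billion.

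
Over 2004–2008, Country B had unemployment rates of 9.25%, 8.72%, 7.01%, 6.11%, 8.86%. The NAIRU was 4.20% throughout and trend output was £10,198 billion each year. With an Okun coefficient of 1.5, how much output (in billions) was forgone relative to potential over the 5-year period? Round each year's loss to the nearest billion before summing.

Year 2004: gap = -1.5 × (9.25 - 4.2) = -7.575%, loss ≈ 10198 × 7.575/100 ≈ 772.
Year 2005: gap = -1.5 × (8.72 - 4.2) = -6.78%, loss ≈ 10198 × 6.78/100 ≈ 691.
Year 2006: gap = -1.5 × (7.01 - 4.2) = -4.215%, loss ≈ 10198 × 4.215/100 ≈ 430.
Year 2007: gap = -1.5 × (6.11 - 4.2) = -2.865%, loss ≈ 10198 × 2.865/100 ≈ 292.
Year 2008: gap = -1.5 × (8.86 - 4.2) = -6.99%, loss ≈ 10198 × 6.99/100 ≈ 713.
Total lost output = 772 + 691 + 430 + 292 + 713 = 2898 billion.

£2,898 billion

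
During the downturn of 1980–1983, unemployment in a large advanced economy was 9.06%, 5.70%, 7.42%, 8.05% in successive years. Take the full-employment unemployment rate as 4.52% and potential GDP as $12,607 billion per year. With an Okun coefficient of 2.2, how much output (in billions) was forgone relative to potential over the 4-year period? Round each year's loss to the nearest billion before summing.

$3,369 billion

Year 1980: gap = -2.2 × (9.06 - 4.52) = -9.988%, loss ≈ 12607 × 9.988/100 ≈ 1259.
Year 1981: gap = -2.2 × (5.7 - 4.52) = -2.596%, loss ≈ 12607 × 2.596/100 ≈ 327.
Year 1982: gap = -2.2 × (7.42 - 4.52) = -6.38%, loss ≈ 12607 × 6.38/100 ≈ 804.
Year 1983: gap = -2.2 × (8.05 - 4.52) = -7.766%, loss ≈ 12607 × 7.766/100 ≈ 979.
Total lost output = 1259 + 327 + 804 + 979 = 3369 billion.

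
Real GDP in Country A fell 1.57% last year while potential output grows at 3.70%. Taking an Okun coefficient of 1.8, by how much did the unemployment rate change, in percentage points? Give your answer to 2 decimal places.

2.93 percentage points

Growth-rate Okun's law: g_Y = g_Y* - β × Δu, so Δu = (g_Y* - g_Y)/β.
Δu = (3.7 + 1.57)/1.8 = 5.27/1.8 = 2.93 percentage points.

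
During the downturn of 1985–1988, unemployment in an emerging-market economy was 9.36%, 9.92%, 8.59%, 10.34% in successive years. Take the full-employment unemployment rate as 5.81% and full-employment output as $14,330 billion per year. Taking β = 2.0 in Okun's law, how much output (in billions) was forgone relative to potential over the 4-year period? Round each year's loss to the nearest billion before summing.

$4,290 billion

Year 1985: gap = -2.0 × (9.36 - 5.81) = -7.1%, loss ≈ 14330 × 7.1/100 ≈ 1017.
Year 1986: gap = -2.0 × (9.92 - 5.81) = -8.22%, loss ≈ 14330 × 8.22/100 ≈ 1178.
Year 1987: gap = -2.0 × (8.59 - 5.81) = -5.56%, loss ≈ 14330 × 5.56/100 ≈ 797.
Year 1988: gap = -2.0 × (10.34 - 5.81) = -9.06%, loss ≈ 14330 × 9.06/100 ≈ 1298.
Total lost output = 1017 + 1178 + 797 + 1298 = 4290 billion.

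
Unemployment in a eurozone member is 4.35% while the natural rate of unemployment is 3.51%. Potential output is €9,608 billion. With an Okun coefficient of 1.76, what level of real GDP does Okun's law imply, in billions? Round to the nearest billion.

Unemployment gap = 4.35 - 3.51 = 0.84 points, so the output gap is -1.76 × 0.84 = -1.4784%.
Actual GDP = 9608 × (1 - 1.4784/100) = 9608 × 0.985216 ≈ 9466 billion.

€9,466 billion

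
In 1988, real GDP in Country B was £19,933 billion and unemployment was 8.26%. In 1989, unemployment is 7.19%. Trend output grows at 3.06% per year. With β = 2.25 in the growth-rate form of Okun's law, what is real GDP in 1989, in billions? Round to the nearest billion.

£21,023 billion

Δu = 7.19 - 8.26 = -1.07 points.
Okun's law (growth form): g_Y = g_Y* - β × Δu = 3.06 - 2.25 × (-1.07) = 3.06 + 2.4075 = 5.4675%.
Real GDP in the next year = 19933 × (1 + 5.4675/100) = 19933 × 1.054675 ≈ 21023 billion.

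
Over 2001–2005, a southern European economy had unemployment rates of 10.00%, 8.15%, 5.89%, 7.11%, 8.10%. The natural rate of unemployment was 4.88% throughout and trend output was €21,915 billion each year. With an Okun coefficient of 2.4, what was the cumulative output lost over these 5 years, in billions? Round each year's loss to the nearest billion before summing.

Year 2001: gap = -2.4 × (10 - 4.88) = -12.288%, loss ≈ 21915 × 12.288/100 ≈ 2693.
Year 2002: gap = -2.4 × (8.15 - 4.88) = -7.848%, loss ≈ 21915 × 7.848/100 ≈ 1720.
Year 2003: gap = -2.4 × (5.89 - 4.88) = -2.424%, loss ≈ 21915 × 2.424/100 ≈ 531.
Year 2004: gap = -2.4 × (7.11 - 4.88) = -5.352%, loss ≈ 21915 × 5.352/100 ≈ 1173.
Year 2005: gap = -2.4 × (8.1 - 4.88) = -7.728%, loss ≈ 21915 × 7.728/100 ≈ 1694.
Total lost output = 2693 + 1720 + 531 + 1173 + 1694 = 7811 billion.

€7,811 billion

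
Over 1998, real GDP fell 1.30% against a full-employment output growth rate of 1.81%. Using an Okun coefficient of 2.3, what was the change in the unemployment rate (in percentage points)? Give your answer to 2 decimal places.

1.35 percentage points

Growth-rate Okun's law: g_Y = g_Y* - β × Δu, so Δu = (g_Y* - g_Y)/β.
Δu = (1.81 + 1.3)/2.3 = 3.11/2.3 = 1.35 percentage points.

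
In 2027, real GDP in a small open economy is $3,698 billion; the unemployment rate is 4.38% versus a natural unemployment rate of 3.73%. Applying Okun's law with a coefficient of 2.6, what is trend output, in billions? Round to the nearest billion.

$3,762 billion

Unemployment gap = 4.38 - 3.73 = 0.65 points, so output gap = -2.6 × 0.65 = -1.69%.
Since Y = Y* × (1 + gap/100), Y* = 3698/0.9831 ≈ 3762 billion.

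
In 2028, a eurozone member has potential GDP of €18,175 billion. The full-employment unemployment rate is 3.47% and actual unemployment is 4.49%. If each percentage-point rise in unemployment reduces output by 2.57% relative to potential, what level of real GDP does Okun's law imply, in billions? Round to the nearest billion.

€17,699 billion

Unemployment gap = 4.49 - 3.47 = 1.02 points, so the output gap is -2.57 × 1.02 = -2.6214%.
Actual GDP = 18175 × (1 - 2.6214/100) = 18175 × 0.973786 ≈ 17699 billion.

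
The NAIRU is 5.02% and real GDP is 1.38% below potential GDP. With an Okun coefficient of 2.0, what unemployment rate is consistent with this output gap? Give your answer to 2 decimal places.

From Okun's law, u - u* = -(output gap)/β = -(-1.38)/2.0 = 0.69 points.
So u = 5.02 + 0.69 = 5.71%.

5.71%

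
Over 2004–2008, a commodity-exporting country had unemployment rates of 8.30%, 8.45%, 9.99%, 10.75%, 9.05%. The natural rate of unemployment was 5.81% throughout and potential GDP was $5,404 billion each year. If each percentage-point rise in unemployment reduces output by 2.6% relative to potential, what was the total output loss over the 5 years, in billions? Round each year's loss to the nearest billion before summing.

$2,457 billion

Year 2004: gap = -2.6 × (8.3 - 5.81) = -6.474%, loss ≈ 5404 × 6.474/100 ≈ 350.
Year 2005: gap = -2.6 × (8.45 - 5.81) = -6.864%, loss ≈ 5404 × 6.864/100 ≈ 371.
Year 2006: gap = -2.6 × (9.99 - 5.81) = -10.868%, loss ≈ 5404 × 10.868/100 ≈ 587.
Year 2007: gap = -2.6 × (10.75 - 5.81) = -12.844%, loss ≈ 5404 × 12.844/100 ≈ 694.
Year 2008: gap = -2.6 × (9.05 - 5.81) = -8.424%, loss ≈ 5404 × 8.424/100 ≈ 455.
Total lost output = 350 + 371 + 587 + 694 + 455 = 2457 billion.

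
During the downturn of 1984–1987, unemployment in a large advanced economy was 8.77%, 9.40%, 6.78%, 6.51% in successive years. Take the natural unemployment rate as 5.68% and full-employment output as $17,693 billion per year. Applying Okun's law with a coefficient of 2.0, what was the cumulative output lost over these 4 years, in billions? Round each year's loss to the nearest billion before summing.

$3,092 billion

Year 1984: gap = -2.0 × (8.77 - 5.68) = -6.18%, loss ≈ 17693 × 6.18/100 ≈ 1093.
Year 1985: gap = -2.0 × (9.4 - 5.68) = -7.44%, loss ≈ 17693 × 7.44/100 ≈ 1316.
Year 1986: gap = -2.0 × (6.78 - 5.68) = -2.2%, loss ≈ 17693 × 2.2/100 ≈ 389.
Year 1987: gap = -2.0 × (6.51 - 5.68) = -1.66%, loss ≈ 17693 × 1.66/100 ≈ 294.
Total lost output = 1093 + 1316 + 389 + 294 = 3092 billion.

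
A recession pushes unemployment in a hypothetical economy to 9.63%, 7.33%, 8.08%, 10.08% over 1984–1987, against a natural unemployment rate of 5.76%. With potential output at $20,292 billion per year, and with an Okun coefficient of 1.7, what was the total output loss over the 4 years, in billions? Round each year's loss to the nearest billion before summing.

$4,167 billion

Year 1984: gap = -1.7 × (9.63 - 5.76) = -6.579%, loss ≈ 20292 × 6.579/100 ≈ 1335.
Year 1985: gap = -1.7 × (7.33 - 5.76) = -2.669%, loss ≈ 20292 × 2.669/100 ≈ 542.
Year 1986: gap = -1.7 × (8.08 - 5.76) = -3.944%, loss ≈ 20292 × 3.944/100 ≈ 800.
Year 1987: gap = -1.7 × (10.08 - 5.76) = -7.344%, loss ≈ 20292 × 7.344/100 ≈ 1490.
Total lost output = 1335 + 542 + 800 + 1490 = 4167 billion.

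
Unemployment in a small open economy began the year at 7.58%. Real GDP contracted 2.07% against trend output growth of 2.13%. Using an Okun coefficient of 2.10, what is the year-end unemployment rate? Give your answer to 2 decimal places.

Growth-rate Okun's law: g_Y = g_Y* - β × Δu, so Δu = (g_Y* - g_Y)/β.
Δu = (2.13 + 2.07)/2.10 = 4.2/2.10 = 2.00 percentage points.
Year-end unemployment = 7.58 + 2 = 9.58%.

9.58%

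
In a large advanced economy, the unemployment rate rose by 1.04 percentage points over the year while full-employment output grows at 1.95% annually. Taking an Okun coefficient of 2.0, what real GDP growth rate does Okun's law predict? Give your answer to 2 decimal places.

-0.13%

Growth-rate Okun's law: g_Y = g_Y* - β × Δu.
g_Y = 1.95 - 2.0 × (1.04) = 1.95 - 2.08 = -0.13%, i.e. -0.13% to 2 d.p.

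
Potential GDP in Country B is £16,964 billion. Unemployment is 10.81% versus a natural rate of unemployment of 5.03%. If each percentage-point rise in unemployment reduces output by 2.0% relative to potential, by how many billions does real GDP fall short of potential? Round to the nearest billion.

Output gap = -2.0 × (10.81 - 5.03) = -2 × 5.78 = -11.56%.
Actual GDP ≈ 16964 × 0.8844 ≈ 15003 billion, so the shortfall is 16964 - 15003 = 1961 billion.

£1,961 billion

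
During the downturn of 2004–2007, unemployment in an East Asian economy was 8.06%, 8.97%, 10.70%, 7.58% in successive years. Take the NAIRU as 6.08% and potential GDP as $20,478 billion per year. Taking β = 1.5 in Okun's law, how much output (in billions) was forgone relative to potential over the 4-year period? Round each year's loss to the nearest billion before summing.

$3,376 billion

Year 2004: gap = -1.5 × (8.06 - 6.08) = -2.97%, loss ≈ 20478 × 2.97/100 ≈ 608.
Year 2005: gap = -1.5 × (8.97 - 6.08) = -4.335%, loss ≈ 20478 × 4.335/100 ≈ 888.
Year 2006: gap = -1.5 × (10.7 - 6.08) = -6.93%, loss ≈ 20478 × 6.93/100 ≈ 1419.
Year 2007: gap = -1.5 × (7.58 - 6.08) = -2.25%, loss ≈ 20478 × 2.25/100 ≈ 461.
Total lost output = 608 + 888 + 1419 + 461 = 3376 billion.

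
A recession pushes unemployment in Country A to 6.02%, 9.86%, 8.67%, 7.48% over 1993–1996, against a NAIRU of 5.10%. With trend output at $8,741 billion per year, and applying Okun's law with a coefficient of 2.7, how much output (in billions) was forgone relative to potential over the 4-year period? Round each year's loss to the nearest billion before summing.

$2,745 billion

Year 1993: gap = -2.7 × (6.02 - 5.1) = -2.484%, loss ≈ 8741 × 2.484/100 ≈ 217.
Year 1994: gap = -2.7 × (9.86 - 5.1) = -12.852%, loss ≈ 8741 × 12.852/100 ≈ 1123.
Year 1995: gap = -2.7 × (8.67 - 5.1) = -9.639%, loss ≈ 8741 × 9.639/100 ≈ 843.
Year 1996: gap = -2.7 × (7.48 - 5.1) = -6.426%, loss ≈ 8741 × 6.426/100 ≈ 562.
Total lost output = 217 + 1123 + 843 + 562 = 2745 billion.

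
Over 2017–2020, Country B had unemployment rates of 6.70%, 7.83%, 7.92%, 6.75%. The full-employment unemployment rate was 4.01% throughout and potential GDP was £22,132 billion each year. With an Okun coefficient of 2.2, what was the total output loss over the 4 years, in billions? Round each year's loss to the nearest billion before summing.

Year 2017: gap = -2.2 × (6.7 - 4.01) = -5.918%, loss ≈ 22132 × 5.918/100 ≈ 1310.
Year 2018: gap = -2.2 × (7.83 - 4.01) = -8.404%, loss ≈ 22132 × 8.404/100 ≈ 1860.
Year 2019: gap = -2.2 × (7.92 - 4.01) = -8.602%, loss ≈ 22132 × 8.602/100 ≈ 1904.
Year 2020: gap = -2.2 × (6.75 - 4.01) = -6.028%, loss ≈ 22132 × 6.028/100 ≈ 1334.
Total lost output = 1310 + 1860 + 1904 + 1334 = 6408 billion.

£6,408 billion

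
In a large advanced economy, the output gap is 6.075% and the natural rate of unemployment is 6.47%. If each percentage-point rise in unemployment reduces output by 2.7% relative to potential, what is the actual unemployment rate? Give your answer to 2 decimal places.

From Okun's law, u - u* = -(output gap)/β = -(6.075)/2.7 = -2.25 points.
So u = 6.47 - 2.25 = 4.22%.

4.22%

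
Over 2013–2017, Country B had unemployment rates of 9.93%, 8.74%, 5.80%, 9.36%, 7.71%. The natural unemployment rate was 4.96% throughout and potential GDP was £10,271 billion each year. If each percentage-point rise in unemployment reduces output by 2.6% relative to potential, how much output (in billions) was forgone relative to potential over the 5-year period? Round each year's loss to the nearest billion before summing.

£4,469 billion

Year 2013: gap = -2.6 × (9.93 - 4.96) = -12.922%, loss ≈ 10271 × 12.922/100 ≈ 1327.
Year 2014: gap = -2.6 × (8.74 - 4.96) = -9.828%, loss ≈ 10271 × 9.828/100 ≈ 1009.
Year 2015: gap = -2.6 × (5.8 - 4.96) = -2.184%, loss ≈ 10271 × 2.184/100 ≈ 224.
Year 2016: gap = -2.6 × (9.36 - 4.96) = -11.44%, loss ≈ 10271 × 11.44/100 ≈ 1175.
Year 2017: gap = -2.6 × (7.71 - 4.96) = -7.15%, loss ≈ 10271 × 7.15/100 ≈ 734.
Total lost output = 1327 + 1009 + 224 + 1175 + 734 = 4469 billion.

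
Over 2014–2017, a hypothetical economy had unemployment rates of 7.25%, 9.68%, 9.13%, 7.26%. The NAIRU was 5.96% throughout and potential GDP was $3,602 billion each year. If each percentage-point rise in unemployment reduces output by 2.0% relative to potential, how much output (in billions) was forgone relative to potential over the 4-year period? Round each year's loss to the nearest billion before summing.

Year 2014: gap = -2.0 × (7.25 - 5.96) = -2.58%, loss ≈ 3602 × 2.58/100 ≈ 93.
Year 2015: gap = -2.0 × (9.68 - 5.96) = -7.44%, loss ≈ 3602 × 7.44/100 ≈ 268.
Year 2016: gap = -2.0 × (9.13 - 5.96) = -6.34%, loss ≈ 3602 × 6.34/100 ≈ 228.
Year 2017: gap = -2.0 × (7.26 - 5.96) = -2.6%, loss ≈ 3602 × 2.6/100 ≈ 94.
Total lost output = 93 + 268 + 228 + 94 = 683 billion.

$683 billion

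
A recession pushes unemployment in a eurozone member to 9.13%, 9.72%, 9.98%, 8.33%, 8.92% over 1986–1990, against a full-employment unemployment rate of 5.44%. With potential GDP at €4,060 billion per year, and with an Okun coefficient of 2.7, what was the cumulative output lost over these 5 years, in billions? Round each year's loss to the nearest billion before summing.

Year 1986: gap = -2.7 × (9.13 - 5.44) = -9.963%, loss ≈ 4060 × 9.963/100 ≈ 404.
Year 1987: gap = -2.7 × (9.72 - 5.44) = -11.556%, loss ≈ 4060 × 11.556/100 ≈ 469.
Year 1988: gap = -2.7 × (9.98 - 5.44) = -12.258%, loss ≈ 4060 × 12.258/100 ≈ 498.
Year 1989: gap = -2.7 × (8.33 - 5.44) = -7.803%, loss ≈ 4060 × 7.803/100 ≈ 317.
Year 1990: gap = -2.7 × (8.92 - 5.44) = -9.396%, loss ≈ 4060 × 9.396/100 ≈ 381.
Total lost output = 404 + 469 + 498 + 317 + 381 = 2069 billion.

€2,069 billion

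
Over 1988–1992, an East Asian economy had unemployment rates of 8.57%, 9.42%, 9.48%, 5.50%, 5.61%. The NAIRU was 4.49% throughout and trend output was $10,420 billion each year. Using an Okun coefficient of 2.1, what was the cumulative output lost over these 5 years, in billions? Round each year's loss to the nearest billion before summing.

$3,530 billion

Year 1988: gap = -2.1 × (8.57 - 4.49) = -8.568%, loss ≈ 10420 × 8.568/100 ≈ 893.
Year 1989: gap = -2.1 × (9.42 - 4.49) = -10.353%, loss ≈ 10420 × 10.353/100 ≈ 1079.
Year 1990: gap = -2.1 × (9.48 - 4.49) = -10.479%, loss ≈ 10420 × 10.479/100 ≈ 1092.
Year 1991: gap = -2.1 × (5.5 - 4.49) = -2.121%, loss ≈ 10420 × 2.121/100 ≈ 221.
Year 1992: gap = -2.1 × (5.61 - 4.49) = -2.352%, loss ≈ 10420 × 2.352/100 ≈ 245.
Total lost output = 893 + 1079 + 1092 + 221 + 245 = 3530 billion.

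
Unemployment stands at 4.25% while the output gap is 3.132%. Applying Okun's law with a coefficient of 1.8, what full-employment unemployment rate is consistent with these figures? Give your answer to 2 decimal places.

From Okun's law, u - u* = -(output gap)/β = -(3.132)/1.8 = -1.74 points.
So u* = 4.25 + 1.74 = 5.99%.

5.99%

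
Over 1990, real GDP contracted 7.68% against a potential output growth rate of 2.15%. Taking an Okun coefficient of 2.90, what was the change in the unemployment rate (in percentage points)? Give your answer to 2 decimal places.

Growth-rate Okun's law: g_Y = g_Y* - β × Δu, so Δu = (g_Y* - g_Y)/β.
Δu = (2.15 + 7.68)/2.90 = 9.83/2.90 = 3.39 percentage points.

3.39 percentage points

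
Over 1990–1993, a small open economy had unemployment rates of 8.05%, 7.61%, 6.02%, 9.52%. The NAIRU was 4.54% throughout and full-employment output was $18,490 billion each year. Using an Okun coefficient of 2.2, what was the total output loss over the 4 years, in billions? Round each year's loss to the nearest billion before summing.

Year 1990: gap = -2.2 × (8.05 - 4.54) = -7.722%, loss ≈ 18490 × 7.722/100 ≈ 1428.
Year 1991: gap = -2.2 × (7.61 - 4.54) = -6.754%, loss ≈ 18490 × 6.754/100 ≈ 1249.
Year 1992: gap = -2.2 × (6.02 - 4.54) = -3.256%, loss ≈ 18490 × 3.256/100 ≈ 602.
Year 1993: gap = -2.2 × (9.52 - 4.54) = -10.956%, loss ≈ 18490 × 10.956/100 ≈ 2026.
Total lost output = 1428 + 1249 + 602 + 2026 = 5305 billion.

$5,305 billion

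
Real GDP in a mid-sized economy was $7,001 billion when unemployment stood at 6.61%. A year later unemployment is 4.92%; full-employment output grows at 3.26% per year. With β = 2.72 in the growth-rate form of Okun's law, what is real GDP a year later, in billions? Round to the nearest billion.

Δu = 4.92 - 6.61 = -1.69 points.
Okun's law (growth form): g_Y = g_Y* - β × Δu = 3.26 - 2.72 × (-1.69) = 3.26 + 4.5968 = 7.8568%.
Real GDP in the next year = 7001 × (1 + 7.8568/100) = 7001 × 1.078568 ≈ 7551 billion.

$7,551 billion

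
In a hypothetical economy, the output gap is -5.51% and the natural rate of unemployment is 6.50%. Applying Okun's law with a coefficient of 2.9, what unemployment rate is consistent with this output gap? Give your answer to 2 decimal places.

8.40%

From Okun's law, u - u* = -(output gap)/β = -(-5.51)/2.9 = 1.9 points.
So u = 6.5 + 1.9 = 8.40%.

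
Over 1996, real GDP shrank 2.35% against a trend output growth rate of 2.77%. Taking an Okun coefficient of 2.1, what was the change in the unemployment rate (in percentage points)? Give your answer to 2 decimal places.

Growth-rate Okun's law: g_Y = g_Y* - β × Δu, so Δu = (g_Y* - g_Y)/β.
Δu = (2.77 + 2.35)/2.1 = 5.12/2.1 = 2.44 percentage points.

2.44 percentage points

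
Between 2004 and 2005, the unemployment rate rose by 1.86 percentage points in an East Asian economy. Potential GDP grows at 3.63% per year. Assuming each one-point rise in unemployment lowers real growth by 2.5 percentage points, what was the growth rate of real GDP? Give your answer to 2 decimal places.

-1.02%

Growth-rate Okun's law: g_Y = g_Y* - β × Δu.
g_Y = 3.63 - 2.5 × (1.86) = 3.63 - 4.65 = -1.02%, i.e. -1.02% to 2 d.p.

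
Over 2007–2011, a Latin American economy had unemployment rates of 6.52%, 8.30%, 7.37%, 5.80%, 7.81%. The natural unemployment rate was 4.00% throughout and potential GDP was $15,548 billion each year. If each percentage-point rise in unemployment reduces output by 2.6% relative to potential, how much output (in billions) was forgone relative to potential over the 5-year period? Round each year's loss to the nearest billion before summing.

$6,387 billion

Year 2007: gap = -2.6 × (6.52 - 4) = -6.552%, loss ≈ 15548 × 6.552/100 ≈ 1019.
Year 2008: gap = -2.6 × (8.3 - 4) = -11.18%, loss ≈ 15548 × 11.18/100 ≈ 1738.
Year 2009: gap = -2.6 × (7.37 - 4) = -8.762%, loss ≈ 15548 × 8.762/100 ≈ 1362.
Year 2010: gap = -2.6 × (5.8 - 4) = -4.68%, loss ≈ 15548 × 4.68/100 ≈ 728.
Year 2011: gap = -2.6 × (7.81 - 4) = -9.906%, loss ≈ 15548 × 9.906/100 ≈ 1540.
Total lost output = 1019 + 1738 + 1362 + 728 + 1540 = 6387 billion.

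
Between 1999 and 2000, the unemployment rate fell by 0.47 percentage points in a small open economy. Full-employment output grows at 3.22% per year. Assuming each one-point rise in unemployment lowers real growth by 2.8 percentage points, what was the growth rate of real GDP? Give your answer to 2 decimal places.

Growth-rate Okun's law: g_Y = g_Y* - β × Δu.
g_Y = 3.22 - 2.8 × (-0.47) = 3.22 + 1.316 = 4.536%, i.e. 4.54% to 2 d.p.

4.54%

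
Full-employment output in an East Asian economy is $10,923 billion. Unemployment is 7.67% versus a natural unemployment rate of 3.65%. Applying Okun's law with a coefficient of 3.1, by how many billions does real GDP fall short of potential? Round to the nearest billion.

$1,361 billion

Output gap = -3.1 × (7.67 - 3.65) = -3.1 × 4.02 = -12.462%.
Actual GDP ≈ 10923 × 0.87538 ≈ 9562 billion, so the shortfall is 10923 - 9562 = 1361 billion.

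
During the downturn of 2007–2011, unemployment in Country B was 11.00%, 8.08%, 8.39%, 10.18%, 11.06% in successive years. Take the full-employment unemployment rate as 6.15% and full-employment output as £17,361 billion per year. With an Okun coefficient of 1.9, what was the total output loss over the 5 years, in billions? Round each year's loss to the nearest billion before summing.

Year 2007: gap = -1.9 × (11 - 6.15) = -9.215%, loss ≈ 17361 × 9.215/100 ≈ 1600.
Year 2008: gap = -1.9 × (8.08 - 6.15) = -3.667%, loss ≈ 17361 × 3.667/100 ≈ 637.
Year 2009: gap = -1.9 × (8.39 - 6.15) = -4.256%, loss ≈ 17361 × 4.256/100 ≈ 739.
Year 2010: gap = -1.9 × (10.18 - 6.15) = -7.657%, loss ≈ 17361 × 7.657/100 ≈ 1329.
Year 2011: gap = -1.9 × (11.06 - 6.15) = -9.329%, loss ≈ 17361 × 9.329/100 ≈ 1620.
Total lost output = 1600 + 637 + 739 + 1329 + 1620 = 5925 billion.

£5,925 billion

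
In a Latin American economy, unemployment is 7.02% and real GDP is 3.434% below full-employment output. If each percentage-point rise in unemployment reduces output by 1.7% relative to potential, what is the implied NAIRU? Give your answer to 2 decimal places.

From Okun's law, u - u* = -(output gap)/β = -(-3.434)/1.7 = 2.02 points.
So u* = 7.02 - 2.02 = 5.00%.

5.00%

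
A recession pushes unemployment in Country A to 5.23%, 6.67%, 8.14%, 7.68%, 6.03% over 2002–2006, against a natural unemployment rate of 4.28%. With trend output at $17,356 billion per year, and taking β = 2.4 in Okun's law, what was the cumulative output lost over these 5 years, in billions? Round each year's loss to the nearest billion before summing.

$5,145 billion

Year 2002: gap = -2.4 × (5.23 - 4.28) = -2.28%, loss ≈ 17356 × 2.28/100 ≈ 396.
Year 2003: gap = -2.4 × (6.67 - 4.28) = -5.736%, loss ≈ 17356 × 5.736/100 ≈ 996.
Year 2004: gap = -2.4 × (8.14 - 4.28) = -9.264%, loss ≈ 17356 × 9.264/100 ≈ 1608.
Year 2005: gap = -2.4 × (7.68 - 4.28) = -8.16%, loss ≈ 17356 × 8.16/100 ≈ 1416.
Year 2006: gap = -2.4 × (6.03 - 4.28) = -4.2%, loss ≈ 17356 × 4.2/100 ≈ 729.
Total lost output = 396 + 996 + 1608 + 1416 + 729 = 5145 billion.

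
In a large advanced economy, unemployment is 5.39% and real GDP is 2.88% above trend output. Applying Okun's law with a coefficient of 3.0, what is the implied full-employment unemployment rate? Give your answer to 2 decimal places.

From Okun's law, u - u* = -(output gap)/β = -(2.88)/3.0 = -0.96 points.
So u* = 5.39 + 0.96 = 6.35%.

6.35%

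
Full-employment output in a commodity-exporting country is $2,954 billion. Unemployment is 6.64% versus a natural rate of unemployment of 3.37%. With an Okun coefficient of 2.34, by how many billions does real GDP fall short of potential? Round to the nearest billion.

Output gap = -2.34 × (6.64 - 3.37) = -2.34 × 3.27 = -7.6518%.
Actual GDP ≈ 2954 × 0.923482 ≈ 2728 billion, so the shortfall is 2954 - 2728 = 226 billion.

$226 billion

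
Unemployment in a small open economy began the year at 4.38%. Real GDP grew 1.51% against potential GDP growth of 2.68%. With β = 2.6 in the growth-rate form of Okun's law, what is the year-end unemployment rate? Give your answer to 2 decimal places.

Growth-rate Okun's law: g_Y = g_Y* - β × Δu, so Δu = (g_Y* - g_Y)/β.
Δu = (2.68 - 1.51)/2.6 = 1.17/2.6 = 0.45 percentage points.
Year-end unemployment = 4.38 + 0.45 = 4.83%.

4.83%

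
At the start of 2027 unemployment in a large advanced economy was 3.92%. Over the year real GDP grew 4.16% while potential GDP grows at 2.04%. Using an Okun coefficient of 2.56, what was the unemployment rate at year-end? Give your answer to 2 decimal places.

3.09%

Growth-rate Okun's law: g_Y = g_Y* - β × Δu, so Δu = (g_Y* - g_Y)/β.
Δu = (2.04 - 4.16)/2.56 = -2.12/2.56 = -0.83 percentage points.
Year-end unemployment = 3.92 - 0.83 = 3.09%.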